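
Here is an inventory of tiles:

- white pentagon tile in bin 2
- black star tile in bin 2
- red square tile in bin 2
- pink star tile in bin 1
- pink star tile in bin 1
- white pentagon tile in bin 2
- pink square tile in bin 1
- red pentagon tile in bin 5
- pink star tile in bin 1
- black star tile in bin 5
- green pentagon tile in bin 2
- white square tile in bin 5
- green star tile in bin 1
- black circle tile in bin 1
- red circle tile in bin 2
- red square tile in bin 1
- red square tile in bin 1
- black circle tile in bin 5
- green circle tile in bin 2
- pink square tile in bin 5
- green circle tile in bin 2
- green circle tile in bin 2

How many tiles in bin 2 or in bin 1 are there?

17

in bin 1: 8; in bin 2: 9; together 8 + 9 = 17.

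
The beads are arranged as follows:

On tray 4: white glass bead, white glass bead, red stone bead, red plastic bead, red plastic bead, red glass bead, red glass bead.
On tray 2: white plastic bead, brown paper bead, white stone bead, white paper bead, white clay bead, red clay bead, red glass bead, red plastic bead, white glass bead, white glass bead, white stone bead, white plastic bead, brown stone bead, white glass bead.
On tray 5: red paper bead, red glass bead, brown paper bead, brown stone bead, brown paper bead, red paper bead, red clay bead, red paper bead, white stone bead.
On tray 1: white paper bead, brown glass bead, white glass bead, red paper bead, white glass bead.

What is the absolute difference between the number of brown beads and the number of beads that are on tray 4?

1

brown beads: 6. beads on tray 4: 7.
|6 − 7| = 7 − 6 = 1.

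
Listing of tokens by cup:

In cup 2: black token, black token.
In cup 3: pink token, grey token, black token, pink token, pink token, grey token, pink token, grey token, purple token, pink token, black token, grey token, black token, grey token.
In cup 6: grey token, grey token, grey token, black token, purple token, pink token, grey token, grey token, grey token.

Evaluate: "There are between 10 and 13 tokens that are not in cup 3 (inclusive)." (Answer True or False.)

True

tokens that are not in cup 3: 11.
The claim requires 10 ≤ 11 ≤ 13, which holds.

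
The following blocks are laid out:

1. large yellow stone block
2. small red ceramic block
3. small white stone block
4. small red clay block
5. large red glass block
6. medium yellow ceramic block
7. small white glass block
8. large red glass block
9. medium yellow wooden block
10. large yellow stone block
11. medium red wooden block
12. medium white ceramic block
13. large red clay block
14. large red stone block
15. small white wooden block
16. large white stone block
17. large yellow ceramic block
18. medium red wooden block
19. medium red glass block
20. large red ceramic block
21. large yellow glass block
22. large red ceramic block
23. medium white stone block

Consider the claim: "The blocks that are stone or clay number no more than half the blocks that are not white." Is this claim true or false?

There are 8 blocks that are stone or clay.
There are 17 blocks that are not white.
The claim requires 2 × 8 = 16 ≤ 17, which holds.

True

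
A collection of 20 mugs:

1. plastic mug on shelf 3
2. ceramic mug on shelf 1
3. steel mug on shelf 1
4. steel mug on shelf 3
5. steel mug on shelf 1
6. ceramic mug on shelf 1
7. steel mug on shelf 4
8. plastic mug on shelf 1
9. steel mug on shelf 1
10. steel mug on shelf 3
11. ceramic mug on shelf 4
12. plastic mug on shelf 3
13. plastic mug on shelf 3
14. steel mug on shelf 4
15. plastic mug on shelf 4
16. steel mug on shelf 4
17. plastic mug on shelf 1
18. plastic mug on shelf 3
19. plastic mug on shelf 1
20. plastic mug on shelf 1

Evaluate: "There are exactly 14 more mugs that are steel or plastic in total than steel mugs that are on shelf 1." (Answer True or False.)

True

|mugs that are steel or plastic| = 17.
|steel mugs on shelf 1| = 3.
The claim requires 17 − 3 (= 14) to equal 14, which holds.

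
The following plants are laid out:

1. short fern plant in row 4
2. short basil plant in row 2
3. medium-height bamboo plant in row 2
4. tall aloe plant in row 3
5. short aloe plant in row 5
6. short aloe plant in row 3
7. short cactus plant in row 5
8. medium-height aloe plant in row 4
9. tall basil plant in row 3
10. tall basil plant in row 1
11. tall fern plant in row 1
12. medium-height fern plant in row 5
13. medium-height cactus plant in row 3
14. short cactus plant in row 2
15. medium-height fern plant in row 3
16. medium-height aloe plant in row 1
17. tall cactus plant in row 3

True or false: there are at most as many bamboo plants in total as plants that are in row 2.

True

|bamboo plants| = 1.
|plants in row 2| = 3.
The claim requires 1 ≤ 3, which holds.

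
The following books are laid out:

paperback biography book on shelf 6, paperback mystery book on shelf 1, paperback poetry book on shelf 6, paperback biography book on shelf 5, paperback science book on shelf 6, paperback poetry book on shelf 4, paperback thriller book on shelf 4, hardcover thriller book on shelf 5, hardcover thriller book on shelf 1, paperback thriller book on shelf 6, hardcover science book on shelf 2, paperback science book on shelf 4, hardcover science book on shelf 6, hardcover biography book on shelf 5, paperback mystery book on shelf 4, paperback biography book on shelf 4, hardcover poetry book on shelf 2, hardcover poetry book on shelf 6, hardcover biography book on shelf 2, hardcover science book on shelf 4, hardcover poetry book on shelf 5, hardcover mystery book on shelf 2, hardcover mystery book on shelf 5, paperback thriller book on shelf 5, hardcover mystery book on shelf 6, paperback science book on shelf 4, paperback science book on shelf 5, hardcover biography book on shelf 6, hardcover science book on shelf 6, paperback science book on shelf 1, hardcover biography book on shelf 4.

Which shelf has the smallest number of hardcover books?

shelf 1

Counts by shelf (restricted to hardcover books): shelf 6→5, shelf 2→4, shelf 5→4, shelf 4→2, shelf 1→1.
The minimum is 1, held uniquely by shelf 1.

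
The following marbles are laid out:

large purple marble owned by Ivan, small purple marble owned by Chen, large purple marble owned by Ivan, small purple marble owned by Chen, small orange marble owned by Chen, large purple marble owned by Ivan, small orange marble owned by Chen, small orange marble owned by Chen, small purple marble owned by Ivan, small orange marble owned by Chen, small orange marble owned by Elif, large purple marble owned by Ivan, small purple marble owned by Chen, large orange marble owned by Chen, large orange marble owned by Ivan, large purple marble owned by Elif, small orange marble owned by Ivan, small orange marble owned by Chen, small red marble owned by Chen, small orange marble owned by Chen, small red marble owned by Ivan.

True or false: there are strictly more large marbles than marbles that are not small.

large marbles: 7.
marbles that are not small: 7.
The claim requires 7 > 7, which does not hold.

False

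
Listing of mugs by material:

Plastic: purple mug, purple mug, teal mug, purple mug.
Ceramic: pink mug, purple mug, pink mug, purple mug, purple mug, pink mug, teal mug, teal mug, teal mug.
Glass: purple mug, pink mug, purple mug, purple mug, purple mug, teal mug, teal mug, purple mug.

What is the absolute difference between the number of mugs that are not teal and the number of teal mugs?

mugs that are not teal: 15. teal mugs: 6.
|15 − 6| = 15 − 6 = 9.

9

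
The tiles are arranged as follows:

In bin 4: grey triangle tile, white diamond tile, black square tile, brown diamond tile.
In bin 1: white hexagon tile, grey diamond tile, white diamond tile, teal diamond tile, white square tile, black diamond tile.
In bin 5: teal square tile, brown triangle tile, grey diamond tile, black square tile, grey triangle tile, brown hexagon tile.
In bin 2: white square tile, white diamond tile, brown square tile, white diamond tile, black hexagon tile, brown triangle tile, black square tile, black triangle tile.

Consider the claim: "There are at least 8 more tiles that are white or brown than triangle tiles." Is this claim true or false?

False

There are 12 tiles that are white or brown.
There are 5 triangle tiles.
The claim requires 12 − 5 = 7 ≥ 8, which does not hold.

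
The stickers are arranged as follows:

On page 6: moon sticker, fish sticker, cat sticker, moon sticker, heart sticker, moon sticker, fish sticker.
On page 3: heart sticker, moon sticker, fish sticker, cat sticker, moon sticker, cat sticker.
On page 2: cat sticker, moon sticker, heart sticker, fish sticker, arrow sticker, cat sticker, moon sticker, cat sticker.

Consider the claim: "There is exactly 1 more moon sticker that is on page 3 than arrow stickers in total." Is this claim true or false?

moon stickers on page 3: 2.
arrow stickers: 1.
The claim requires 2 − 1 (= 1) to equal 1, which holds.

True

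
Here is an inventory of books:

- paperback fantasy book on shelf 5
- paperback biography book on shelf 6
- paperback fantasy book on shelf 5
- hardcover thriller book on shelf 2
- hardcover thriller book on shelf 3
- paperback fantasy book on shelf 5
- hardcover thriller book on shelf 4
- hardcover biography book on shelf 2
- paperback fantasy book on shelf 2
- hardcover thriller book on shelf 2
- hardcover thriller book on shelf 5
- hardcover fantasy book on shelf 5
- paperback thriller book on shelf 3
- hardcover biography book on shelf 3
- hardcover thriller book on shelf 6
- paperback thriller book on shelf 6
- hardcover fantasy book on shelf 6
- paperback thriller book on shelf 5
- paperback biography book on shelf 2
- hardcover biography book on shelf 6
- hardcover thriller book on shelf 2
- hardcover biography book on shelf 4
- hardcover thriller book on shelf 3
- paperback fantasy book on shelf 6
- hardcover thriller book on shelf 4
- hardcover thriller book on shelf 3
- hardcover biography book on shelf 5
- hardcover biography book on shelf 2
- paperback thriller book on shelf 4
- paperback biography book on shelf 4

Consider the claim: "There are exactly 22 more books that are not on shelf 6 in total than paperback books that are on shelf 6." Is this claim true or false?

books that are not on shelf 6: 24.
paperback books on shelf 6: 3.
The claim requires 24 − 3 (= 21) to equal 22, which does not hold.

False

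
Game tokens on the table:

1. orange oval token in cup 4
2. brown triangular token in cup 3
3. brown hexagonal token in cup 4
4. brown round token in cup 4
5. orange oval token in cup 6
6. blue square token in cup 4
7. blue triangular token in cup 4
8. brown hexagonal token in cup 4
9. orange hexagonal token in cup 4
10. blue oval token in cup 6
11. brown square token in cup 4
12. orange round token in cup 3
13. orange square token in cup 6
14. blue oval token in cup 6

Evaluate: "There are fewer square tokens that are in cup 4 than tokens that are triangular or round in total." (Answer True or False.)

square tokens in cup 4: 2.
tokens that are triangular or round: 4.
The claim requires 2 < 4, which holds.

True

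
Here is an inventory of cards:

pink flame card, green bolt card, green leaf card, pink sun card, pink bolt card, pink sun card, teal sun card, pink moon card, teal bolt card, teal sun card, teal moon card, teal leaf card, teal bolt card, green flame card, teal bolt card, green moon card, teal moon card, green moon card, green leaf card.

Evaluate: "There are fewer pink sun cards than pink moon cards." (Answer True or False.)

False

pink sun cards: 2.
pink moon cards: 1.
The claim requires 2 < 1, which does not hold.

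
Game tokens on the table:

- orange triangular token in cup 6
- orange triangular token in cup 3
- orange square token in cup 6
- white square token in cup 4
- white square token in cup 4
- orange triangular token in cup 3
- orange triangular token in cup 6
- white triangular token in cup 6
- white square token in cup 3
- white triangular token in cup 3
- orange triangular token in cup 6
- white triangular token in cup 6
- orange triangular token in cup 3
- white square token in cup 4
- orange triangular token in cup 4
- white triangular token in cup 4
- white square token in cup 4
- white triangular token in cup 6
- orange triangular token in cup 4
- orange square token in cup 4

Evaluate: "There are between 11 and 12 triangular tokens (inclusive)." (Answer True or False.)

False

triangular tokens: 13.
The claim requires 11 ≤ 13 ≤ 12, which does not hold.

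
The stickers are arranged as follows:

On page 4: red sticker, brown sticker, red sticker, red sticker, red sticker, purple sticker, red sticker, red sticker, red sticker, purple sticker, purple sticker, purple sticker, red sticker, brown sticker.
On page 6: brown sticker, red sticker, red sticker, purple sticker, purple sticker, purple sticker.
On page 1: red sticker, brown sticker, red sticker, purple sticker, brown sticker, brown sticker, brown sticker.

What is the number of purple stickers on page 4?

4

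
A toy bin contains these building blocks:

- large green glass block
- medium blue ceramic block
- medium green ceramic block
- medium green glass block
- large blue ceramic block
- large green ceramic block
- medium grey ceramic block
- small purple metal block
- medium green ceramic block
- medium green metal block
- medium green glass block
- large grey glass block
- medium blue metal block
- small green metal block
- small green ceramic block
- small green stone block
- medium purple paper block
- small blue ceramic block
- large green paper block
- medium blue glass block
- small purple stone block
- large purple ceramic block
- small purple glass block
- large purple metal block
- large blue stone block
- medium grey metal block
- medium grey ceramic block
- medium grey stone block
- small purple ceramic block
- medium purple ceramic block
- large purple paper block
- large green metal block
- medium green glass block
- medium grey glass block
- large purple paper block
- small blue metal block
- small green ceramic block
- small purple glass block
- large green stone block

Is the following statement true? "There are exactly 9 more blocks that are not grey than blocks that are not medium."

False

blocks that are not grey: 33.
blocks that are not medium: 23.
The claim requires 33 − 23 (= 10) to equal 9, which does not hold.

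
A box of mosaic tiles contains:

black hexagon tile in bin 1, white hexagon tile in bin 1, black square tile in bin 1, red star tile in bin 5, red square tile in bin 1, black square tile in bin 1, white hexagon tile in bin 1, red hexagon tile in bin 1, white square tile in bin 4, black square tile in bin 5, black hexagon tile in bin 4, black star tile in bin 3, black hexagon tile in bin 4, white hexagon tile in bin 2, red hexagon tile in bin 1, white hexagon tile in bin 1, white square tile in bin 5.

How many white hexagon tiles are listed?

4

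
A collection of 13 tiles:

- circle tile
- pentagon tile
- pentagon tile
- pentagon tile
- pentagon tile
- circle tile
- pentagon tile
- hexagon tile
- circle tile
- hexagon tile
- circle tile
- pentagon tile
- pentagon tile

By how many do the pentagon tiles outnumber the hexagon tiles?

pentagon tiles: 7.
hexagon tiles: 2.
7 − 2 = 5.

5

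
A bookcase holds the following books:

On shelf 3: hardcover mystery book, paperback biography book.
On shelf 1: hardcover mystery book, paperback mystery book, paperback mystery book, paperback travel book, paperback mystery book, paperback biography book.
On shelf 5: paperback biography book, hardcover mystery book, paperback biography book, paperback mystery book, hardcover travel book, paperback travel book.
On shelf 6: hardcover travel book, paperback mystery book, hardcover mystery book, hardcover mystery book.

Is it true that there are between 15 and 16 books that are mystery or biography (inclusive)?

False

|books that are mystery or biography| = 14.
The claim requires 15 ≤ 14 ≤ 16, which does not hold.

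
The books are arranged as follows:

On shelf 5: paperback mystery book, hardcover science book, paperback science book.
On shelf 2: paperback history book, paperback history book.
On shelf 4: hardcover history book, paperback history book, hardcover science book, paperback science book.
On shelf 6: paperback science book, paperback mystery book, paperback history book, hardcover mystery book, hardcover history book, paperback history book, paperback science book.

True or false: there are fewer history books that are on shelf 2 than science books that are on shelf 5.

False

history books on shelf 2: 2.
science books on shelf 5: 2.
The claim requires 2 < 2, which does not hold.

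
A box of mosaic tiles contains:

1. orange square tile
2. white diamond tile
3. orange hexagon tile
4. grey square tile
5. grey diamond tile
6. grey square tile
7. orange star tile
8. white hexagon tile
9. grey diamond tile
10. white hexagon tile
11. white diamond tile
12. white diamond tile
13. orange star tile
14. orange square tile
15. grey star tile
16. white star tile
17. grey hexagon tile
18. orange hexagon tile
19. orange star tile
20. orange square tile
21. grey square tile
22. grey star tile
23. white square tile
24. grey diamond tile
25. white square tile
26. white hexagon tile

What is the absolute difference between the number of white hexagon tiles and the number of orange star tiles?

0

white hexagon tiles: 3. orange star tiles: 3.
|3 − 3| = 3 − 3 = 0.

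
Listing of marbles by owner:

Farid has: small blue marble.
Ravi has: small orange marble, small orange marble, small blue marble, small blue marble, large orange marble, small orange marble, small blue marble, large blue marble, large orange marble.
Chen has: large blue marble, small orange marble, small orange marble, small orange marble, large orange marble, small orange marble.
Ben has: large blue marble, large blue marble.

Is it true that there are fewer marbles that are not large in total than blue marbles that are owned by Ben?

False

marbles that are not large: 11.
blue marbles owned by Ben: 2.
The claim requires 11 < 2, which does not hold.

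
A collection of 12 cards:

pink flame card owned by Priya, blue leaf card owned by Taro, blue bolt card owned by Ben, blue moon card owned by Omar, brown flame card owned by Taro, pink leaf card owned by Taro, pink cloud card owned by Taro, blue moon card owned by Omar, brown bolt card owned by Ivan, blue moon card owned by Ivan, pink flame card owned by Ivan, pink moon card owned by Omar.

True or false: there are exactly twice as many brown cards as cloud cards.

brown cards: 2.
cloud cards: 1.
The claim requires 2 = 2 × 1 = 2, which holds.

True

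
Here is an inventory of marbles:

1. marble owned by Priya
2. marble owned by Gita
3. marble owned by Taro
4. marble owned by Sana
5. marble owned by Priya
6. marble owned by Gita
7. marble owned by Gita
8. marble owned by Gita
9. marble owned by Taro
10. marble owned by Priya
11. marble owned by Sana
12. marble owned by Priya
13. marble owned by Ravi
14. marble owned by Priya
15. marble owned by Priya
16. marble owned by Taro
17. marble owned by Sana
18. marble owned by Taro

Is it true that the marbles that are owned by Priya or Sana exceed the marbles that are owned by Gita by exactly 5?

True

|marbles owned by Priya or Sana| = 9.
|marbles owned by Gita| = 4.
The claim requires 9 − 4 (= 5) to equal 5, which holds.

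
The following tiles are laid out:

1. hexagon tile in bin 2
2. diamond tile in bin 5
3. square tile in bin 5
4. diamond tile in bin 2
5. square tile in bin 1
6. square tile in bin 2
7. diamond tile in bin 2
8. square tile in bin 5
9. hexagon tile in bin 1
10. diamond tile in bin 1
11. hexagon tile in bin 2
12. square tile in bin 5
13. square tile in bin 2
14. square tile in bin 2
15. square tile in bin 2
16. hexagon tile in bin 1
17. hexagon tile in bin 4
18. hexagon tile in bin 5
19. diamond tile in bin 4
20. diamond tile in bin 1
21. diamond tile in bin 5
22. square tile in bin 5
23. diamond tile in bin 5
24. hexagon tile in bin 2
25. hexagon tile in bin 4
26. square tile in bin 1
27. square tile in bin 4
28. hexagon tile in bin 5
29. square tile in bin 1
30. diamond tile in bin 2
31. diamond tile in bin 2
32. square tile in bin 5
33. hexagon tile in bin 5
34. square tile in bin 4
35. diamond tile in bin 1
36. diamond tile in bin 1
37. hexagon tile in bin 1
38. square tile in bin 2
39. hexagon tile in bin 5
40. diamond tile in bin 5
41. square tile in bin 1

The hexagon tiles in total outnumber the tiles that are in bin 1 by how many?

1

hexagon tiles: 12.
tiles in bin 1: 11.
12 − 11 = 1.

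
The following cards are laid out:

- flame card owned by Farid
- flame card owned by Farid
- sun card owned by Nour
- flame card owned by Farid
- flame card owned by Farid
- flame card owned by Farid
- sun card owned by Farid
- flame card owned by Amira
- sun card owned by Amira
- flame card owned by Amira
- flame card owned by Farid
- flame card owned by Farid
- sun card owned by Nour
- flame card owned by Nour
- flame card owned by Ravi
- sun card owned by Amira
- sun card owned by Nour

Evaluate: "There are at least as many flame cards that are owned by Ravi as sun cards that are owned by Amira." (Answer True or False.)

False

|flame cards owned by Ravi| = 1.
|sun cards owned by Amira| = 2.
The claim requires 1 ≥ 2, which does not hold.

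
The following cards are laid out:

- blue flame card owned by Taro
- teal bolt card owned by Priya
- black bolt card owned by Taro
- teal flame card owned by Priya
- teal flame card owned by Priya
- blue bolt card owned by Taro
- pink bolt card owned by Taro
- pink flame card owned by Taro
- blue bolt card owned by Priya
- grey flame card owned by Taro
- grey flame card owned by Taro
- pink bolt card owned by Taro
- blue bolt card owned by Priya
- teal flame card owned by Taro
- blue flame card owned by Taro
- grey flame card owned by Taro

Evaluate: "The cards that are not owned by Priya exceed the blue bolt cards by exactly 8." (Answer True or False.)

True

Count of cards that are not owned by Priya: 11.
There are 3 blue bolt cards.
The claim requires 11 − 3 (= 8) to equal 8, which holds.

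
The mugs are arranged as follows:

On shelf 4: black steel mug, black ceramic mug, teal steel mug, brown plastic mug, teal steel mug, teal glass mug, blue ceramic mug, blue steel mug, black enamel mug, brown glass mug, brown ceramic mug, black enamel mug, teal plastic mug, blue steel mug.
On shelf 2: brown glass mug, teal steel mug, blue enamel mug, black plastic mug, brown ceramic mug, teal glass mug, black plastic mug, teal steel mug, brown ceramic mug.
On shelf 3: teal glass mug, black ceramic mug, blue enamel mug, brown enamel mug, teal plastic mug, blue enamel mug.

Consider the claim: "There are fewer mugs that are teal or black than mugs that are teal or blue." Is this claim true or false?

False

|mugs that are teal or black| = 16.
|mugs that are teal or blue| = 15.
The claim requires 16 < 15, which does not hold.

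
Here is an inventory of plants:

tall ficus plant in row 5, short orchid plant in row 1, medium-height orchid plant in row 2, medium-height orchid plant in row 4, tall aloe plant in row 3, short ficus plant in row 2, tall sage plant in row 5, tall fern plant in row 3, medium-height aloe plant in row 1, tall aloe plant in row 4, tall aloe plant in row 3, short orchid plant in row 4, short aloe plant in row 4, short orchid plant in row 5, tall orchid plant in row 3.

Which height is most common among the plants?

tall

Counts by height: tall 7, short 5, medium-height 3.
The maximum is 7, held uniquely by tall.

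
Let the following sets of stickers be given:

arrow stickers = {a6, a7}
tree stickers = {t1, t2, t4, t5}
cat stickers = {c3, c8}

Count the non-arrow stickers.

6

Total stickers: 8; with the excluded value: 2; remaining 8 − 2 = 6.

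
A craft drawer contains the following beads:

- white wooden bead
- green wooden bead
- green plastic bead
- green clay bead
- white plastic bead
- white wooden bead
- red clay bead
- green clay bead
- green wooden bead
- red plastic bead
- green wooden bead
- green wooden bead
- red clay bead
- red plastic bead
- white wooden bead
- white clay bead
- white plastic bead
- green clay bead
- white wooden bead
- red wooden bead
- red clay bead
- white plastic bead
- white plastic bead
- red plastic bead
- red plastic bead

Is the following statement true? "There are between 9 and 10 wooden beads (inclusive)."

There are 9 wooden beads.
The claim requires 9 ≤ 9 ≤ 10, which holds.

True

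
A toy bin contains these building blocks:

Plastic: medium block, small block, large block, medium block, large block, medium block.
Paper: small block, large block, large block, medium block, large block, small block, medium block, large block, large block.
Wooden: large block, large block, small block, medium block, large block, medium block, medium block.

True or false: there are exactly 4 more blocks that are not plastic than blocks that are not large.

|blocks that are not plastic| = 16.
|blocks that are not large| = 12.
The claim requires 16 − 12 (= 4) to equal 4, which holds.

True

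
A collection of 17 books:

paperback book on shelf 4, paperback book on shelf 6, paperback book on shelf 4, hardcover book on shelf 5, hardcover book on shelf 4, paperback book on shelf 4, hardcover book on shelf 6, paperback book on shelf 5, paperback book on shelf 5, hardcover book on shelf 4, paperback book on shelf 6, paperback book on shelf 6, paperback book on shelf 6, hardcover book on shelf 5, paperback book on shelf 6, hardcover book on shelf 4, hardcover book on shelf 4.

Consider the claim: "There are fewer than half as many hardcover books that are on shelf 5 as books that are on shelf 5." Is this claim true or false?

False

|hardcover books on shelf 5| = 2.
|books on shelf 5| = 4.
The claim requires 2 × 2 = 4 < 4, which does not hold.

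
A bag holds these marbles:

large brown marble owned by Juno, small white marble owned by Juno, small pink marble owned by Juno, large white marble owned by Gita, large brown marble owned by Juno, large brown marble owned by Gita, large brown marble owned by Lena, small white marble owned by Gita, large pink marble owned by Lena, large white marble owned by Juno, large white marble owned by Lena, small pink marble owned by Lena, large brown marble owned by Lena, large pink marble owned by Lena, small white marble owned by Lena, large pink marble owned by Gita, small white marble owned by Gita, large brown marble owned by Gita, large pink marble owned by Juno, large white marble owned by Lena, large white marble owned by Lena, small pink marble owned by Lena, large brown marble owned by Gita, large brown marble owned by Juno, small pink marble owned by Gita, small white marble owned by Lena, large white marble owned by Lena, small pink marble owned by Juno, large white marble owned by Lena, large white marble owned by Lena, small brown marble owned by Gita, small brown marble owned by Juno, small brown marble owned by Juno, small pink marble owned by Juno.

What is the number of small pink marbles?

6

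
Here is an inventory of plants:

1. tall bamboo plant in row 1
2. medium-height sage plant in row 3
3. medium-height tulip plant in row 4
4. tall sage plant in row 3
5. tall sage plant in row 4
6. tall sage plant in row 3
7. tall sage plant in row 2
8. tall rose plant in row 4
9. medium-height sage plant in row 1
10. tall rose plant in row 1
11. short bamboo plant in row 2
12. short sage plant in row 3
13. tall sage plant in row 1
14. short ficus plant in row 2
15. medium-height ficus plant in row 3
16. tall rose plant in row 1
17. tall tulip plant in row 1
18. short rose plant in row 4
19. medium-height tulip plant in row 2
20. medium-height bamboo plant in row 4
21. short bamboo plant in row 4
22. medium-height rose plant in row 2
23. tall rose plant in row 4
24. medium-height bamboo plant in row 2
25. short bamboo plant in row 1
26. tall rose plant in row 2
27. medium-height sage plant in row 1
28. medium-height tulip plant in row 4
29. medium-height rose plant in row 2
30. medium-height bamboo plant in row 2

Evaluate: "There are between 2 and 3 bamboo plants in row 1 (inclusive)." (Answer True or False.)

bamboo plants in row 1: 2.
The claim requires 2 ≤ 2 ≤ 3, which holds.

True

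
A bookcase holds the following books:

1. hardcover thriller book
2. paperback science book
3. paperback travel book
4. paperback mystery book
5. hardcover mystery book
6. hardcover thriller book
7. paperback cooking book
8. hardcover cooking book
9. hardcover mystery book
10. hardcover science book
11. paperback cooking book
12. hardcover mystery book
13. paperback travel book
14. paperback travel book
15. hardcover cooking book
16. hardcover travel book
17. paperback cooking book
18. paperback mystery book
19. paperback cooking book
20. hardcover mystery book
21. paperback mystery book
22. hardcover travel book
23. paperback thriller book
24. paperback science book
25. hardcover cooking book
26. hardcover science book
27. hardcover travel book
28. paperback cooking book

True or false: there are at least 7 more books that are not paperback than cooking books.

There are 14 books that are not paperback.
There are 8 cooking books.
The claim requires 14 − 8 = 6 ≥ 7, which does not hold.

False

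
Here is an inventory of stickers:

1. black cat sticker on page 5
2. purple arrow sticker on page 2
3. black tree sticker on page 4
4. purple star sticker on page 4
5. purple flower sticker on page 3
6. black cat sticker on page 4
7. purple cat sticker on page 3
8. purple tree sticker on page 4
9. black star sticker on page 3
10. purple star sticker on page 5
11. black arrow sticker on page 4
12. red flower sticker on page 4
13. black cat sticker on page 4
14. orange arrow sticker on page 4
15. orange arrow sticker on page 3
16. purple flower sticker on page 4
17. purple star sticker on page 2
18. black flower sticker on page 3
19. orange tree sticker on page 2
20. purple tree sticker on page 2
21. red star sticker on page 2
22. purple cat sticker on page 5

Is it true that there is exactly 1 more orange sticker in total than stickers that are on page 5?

|orange stickers| = 3.
|stickers on page 5| = 3.
The claim requires 3 − 3 (= 0) to equal 1, which does not hold.

False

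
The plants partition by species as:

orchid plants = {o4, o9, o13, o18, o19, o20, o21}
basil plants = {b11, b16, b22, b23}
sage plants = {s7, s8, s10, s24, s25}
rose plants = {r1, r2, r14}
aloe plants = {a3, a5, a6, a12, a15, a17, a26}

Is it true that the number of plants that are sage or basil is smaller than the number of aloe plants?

False

There are 9 plants that are sage or basil.
There are 7 aloe plants.
The claim requires 9 < 7, which does not hold.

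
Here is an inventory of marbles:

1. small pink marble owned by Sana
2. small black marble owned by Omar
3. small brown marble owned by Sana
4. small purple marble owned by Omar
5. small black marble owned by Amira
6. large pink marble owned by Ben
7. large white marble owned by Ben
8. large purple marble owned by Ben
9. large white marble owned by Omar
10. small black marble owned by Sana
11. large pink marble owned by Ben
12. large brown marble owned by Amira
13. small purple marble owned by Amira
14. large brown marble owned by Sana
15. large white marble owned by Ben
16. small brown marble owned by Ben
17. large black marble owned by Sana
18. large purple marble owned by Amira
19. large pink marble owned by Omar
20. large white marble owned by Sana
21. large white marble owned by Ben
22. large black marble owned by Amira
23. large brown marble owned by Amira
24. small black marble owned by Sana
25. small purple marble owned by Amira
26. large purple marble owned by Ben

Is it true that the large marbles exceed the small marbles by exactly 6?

True

There are 16 large marbles.
There are 10 small marbles.
The claim requires 16 − 10 (= 6) to equal 6, which holds.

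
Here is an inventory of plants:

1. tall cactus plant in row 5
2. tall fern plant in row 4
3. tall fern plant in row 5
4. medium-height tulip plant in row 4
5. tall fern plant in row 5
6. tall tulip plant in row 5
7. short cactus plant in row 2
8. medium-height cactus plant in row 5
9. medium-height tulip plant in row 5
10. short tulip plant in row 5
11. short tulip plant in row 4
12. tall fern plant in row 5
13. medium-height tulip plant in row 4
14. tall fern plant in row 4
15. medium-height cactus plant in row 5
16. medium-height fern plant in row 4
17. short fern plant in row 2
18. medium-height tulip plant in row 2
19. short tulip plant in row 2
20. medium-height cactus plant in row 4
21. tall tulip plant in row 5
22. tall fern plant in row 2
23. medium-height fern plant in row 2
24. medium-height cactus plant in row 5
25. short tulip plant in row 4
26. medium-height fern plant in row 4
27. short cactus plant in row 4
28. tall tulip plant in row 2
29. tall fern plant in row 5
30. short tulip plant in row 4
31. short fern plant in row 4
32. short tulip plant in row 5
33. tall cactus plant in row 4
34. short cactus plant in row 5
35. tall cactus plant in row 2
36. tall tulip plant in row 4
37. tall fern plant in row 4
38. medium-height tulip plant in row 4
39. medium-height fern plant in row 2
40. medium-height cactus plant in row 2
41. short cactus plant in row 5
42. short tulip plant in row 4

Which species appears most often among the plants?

tulip

Counts by species: tulip 16, fern 14, cactus 12.
The maximum is 16, held uniquely by tulip.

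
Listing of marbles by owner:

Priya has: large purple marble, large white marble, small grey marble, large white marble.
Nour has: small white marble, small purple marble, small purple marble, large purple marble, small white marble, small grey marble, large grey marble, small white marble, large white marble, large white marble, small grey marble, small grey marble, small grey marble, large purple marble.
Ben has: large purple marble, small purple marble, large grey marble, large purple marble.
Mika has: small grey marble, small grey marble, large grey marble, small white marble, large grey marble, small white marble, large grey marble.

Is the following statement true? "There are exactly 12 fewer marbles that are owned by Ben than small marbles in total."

marbles owned by Ben: 4.
small marbles: 15.
The claim requires 15 − 4 (= 11) to equal 12, which does not hold.

False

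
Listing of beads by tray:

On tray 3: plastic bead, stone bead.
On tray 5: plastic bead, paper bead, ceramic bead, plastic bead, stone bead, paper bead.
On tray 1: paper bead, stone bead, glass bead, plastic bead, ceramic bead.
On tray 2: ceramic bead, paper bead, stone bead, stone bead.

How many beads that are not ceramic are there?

14

Total beads: 17; with the excluded value: 3; remaining 17 − 3 = 14.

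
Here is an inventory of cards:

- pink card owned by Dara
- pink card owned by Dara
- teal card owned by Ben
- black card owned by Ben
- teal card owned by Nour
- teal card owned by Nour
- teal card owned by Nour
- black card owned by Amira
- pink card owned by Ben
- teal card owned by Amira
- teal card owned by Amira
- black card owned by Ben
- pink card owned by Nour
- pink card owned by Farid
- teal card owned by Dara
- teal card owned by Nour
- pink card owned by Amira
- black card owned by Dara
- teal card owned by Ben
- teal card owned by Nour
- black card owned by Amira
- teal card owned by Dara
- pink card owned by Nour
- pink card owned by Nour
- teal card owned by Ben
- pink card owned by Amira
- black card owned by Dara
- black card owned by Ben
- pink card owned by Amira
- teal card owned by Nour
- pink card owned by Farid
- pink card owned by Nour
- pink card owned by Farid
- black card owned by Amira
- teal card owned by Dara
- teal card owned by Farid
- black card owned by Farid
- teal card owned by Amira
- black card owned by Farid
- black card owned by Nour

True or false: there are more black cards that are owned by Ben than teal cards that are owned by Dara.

False

Count of black cards owned by Ben: 3.
Count of teal cards owned by Dara: 3.
The claim requires 3 > 3, which does not hold.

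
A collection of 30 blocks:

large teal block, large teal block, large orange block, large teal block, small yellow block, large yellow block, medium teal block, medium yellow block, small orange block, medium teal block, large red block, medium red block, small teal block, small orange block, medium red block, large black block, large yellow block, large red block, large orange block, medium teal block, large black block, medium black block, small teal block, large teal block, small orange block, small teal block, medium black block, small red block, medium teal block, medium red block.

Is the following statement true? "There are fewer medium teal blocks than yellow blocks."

There are 4 medium teal blocks.
There are 4 yellow blocks.
The claim requires 4 < 4, which does not hold.

False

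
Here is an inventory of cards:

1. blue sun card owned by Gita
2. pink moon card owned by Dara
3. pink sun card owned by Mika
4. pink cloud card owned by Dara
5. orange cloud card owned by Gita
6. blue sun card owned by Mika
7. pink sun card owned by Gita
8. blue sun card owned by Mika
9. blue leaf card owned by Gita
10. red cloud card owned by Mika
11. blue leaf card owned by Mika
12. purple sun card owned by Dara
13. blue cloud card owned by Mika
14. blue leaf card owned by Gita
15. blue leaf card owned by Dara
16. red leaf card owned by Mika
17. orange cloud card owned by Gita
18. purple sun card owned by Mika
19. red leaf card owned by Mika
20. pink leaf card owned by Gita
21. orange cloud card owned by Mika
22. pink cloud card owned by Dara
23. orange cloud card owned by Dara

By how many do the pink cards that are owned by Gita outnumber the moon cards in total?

1

pink cards owned by Gita: 2.
moon cards: 1.
2 − 1 = 1.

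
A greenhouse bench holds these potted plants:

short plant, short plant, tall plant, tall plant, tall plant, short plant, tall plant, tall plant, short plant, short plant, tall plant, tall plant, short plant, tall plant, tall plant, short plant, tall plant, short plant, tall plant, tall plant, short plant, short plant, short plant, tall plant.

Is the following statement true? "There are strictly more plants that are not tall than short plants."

plants that are not tall: 11.
short plants: 11.
The claim requires 11 > 11, which does not hold.

False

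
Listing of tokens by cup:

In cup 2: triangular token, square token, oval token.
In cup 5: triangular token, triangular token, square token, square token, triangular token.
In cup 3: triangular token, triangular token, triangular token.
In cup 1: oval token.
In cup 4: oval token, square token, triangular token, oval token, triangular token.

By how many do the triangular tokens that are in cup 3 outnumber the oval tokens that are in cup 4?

triangular tokens in cup 3: 3.
oval tokens in cup 4: 2.
3 − 2 = 1.

1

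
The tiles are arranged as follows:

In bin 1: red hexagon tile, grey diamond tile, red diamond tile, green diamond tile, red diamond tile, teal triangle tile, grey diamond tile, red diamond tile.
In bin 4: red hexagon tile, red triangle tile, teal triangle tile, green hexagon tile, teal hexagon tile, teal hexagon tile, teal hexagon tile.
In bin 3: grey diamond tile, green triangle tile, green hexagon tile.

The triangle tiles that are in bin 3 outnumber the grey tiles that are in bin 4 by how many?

triangle tiles in bin 3: 1.
grey tiles in bin 4: 0.
1 − 0 = 1.

1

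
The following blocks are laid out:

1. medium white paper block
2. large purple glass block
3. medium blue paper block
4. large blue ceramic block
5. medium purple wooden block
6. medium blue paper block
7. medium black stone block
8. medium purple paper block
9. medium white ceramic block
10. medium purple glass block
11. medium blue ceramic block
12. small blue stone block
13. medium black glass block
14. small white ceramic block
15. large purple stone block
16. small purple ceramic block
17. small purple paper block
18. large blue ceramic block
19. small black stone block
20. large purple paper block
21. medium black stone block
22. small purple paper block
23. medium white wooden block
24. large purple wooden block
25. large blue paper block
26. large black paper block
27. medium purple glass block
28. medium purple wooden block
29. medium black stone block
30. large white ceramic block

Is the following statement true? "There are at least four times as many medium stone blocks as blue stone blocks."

|medium stone blocks| = 3.
|blue stone blocks| = 1.
The claim requires 3 ≥ 4 × 1 = 4, which does not hold.

False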